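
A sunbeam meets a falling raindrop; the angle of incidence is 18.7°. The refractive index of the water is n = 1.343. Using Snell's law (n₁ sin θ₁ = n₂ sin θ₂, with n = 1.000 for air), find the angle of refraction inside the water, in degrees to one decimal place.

13.8°

Snell: sin θ_r = sin θ_i / n = sin 18.7° / 1.343 = 0.3206 / 1.343 = 0.2387.
θ_r = arcsin(0.2387) = 13.81°.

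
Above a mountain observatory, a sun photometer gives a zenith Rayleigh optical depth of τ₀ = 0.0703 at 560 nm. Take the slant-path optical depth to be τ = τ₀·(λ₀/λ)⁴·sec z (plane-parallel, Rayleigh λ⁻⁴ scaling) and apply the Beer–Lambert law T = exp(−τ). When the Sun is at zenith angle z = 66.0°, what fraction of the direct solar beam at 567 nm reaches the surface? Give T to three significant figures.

sec 66.0° = 2.4586.
τ = 0.0703 × (560/567)⁴ × 2.4586 = 0.0703 × 0.9515 × 2.4586 = 0.1645.
T = exp(−0.1645) = 0.8484.

0.848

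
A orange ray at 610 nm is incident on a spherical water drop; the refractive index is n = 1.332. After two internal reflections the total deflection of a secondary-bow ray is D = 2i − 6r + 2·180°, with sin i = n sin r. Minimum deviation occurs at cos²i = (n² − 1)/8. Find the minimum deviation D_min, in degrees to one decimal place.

cos²i = (1.77422 − 1)/8 = 0.09678; i = arccos(0.31109) = 71.875°.
sin r = sin 71.875°/1.332 = 0.71350; r = 45.520°.
D_min = 2·71.875° − 6·45.520° + 360° = 230.628°.

230.6°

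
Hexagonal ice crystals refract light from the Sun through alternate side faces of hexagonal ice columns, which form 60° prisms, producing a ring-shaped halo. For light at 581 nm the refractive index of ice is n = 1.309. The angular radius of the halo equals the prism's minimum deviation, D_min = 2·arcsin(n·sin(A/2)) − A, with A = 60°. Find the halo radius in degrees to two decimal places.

n·sin(A/2) = 1.309 × sin 30° = 1.309 × 0.5000 = 0.6545.
D_min = 2·arcsin(0.6545) − 60° = 2 × 40.882° − 60° = 21.763°.

21.76°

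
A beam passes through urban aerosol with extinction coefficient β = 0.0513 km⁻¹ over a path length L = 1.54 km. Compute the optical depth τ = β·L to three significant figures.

0.0790

τ = β·L = 0.0513 × 1.54 = 0.0790.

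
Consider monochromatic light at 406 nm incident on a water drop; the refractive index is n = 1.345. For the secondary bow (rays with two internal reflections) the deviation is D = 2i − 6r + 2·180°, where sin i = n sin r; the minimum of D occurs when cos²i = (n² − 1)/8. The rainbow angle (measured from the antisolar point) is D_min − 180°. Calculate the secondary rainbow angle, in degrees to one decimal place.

cos²i = (1.80902 − 1)/8 = 0.10113; i = arccos(0.31801) = 71.458°.
sin r = sin 71.458°/1.345 = 0.70490; r = 44.821°.
D_min = 2·71.458° − 6·44.821° + 360° = 233.987°.
Rainbow angle = D_min − 180° = 53.987°.

54.0°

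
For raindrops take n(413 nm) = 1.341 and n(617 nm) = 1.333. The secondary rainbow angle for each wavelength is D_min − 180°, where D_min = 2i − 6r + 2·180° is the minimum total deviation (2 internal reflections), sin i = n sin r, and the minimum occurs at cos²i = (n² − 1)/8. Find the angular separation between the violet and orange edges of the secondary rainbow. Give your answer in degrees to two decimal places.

2.08°

At 413 nm (n = 1.341): cos²i = 0.09979 → i = 71.586°, r = 45.034°, D_min = 232.966°, rainbow angle = 52.966°.
At 617 nm (n = 1.333): cos²i = 0.09711 → i = 71.843°, r = 45.466°, D_min = 230.891°, rainbow angle = 50.891°.
Angular width = |52.966° − 50.891°| = 2.075°.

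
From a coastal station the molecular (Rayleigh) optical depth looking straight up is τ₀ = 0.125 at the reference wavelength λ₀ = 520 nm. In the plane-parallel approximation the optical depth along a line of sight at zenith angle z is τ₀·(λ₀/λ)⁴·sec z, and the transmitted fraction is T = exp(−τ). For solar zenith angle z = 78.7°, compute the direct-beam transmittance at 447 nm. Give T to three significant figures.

sec 78.7° = 5.1034.
τ = 0.125 × (520/447)⁴ × 5.1034 = 0.125 × 1.8314 × 5.1034 = 1.1683.
T = exp(−1.1683) = 0.3109.

0.311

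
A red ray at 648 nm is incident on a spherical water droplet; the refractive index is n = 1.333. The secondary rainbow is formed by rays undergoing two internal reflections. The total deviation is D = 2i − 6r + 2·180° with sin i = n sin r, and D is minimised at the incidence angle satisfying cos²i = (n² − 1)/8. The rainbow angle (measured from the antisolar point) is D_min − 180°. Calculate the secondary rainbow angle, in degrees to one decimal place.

cos²i = (1.77689 − 1)/8 = 0.09711; i = arccos(0.31163) = 71.843°.
sin r = sin 71.843°/1.333 = 0.71283; r = 45.466°.
D_min = 2·71.843° − 6·45.466° + 360° = 230.891°.
Rainbow angle = D_min − 180° = 50.891°.

50.9°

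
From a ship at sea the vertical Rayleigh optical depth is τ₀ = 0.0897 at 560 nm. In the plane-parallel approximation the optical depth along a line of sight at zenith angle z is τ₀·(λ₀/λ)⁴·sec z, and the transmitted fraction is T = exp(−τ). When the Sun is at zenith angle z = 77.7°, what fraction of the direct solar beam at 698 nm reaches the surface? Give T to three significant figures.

0.840

sec 77.7° = 4.6942.
τ = 0.0897 × (560/698)⁴ × 4.6942 = 0.0897 × 0.4143 × 4.6942 = 0.1745.
T = exp(−0.1745) = 0.8399.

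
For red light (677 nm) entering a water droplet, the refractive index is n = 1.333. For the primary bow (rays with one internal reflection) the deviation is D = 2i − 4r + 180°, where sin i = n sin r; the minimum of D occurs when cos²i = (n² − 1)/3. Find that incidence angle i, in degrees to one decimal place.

59.4°

cos²i = (1.333² − 1)/3 = (1.77689 − 1)/3 = 0.25896.
cos i = 0.50888, so i = 59.410°.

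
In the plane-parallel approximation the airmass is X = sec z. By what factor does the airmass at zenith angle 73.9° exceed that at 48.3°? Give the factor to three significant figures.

2.40

X(73.9°)/X(48.3°) = sec 73.9° / sec 48.3° = cos 48.3° / cos 73.9° = 0.6652/0.2773 = 2.3988.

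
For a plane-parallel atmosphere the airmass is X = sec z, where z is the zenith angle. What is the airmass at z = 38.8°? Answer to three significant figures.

1.28

X = sec z = 1/cos 38.8° = 1/0.7793 = 1.2831.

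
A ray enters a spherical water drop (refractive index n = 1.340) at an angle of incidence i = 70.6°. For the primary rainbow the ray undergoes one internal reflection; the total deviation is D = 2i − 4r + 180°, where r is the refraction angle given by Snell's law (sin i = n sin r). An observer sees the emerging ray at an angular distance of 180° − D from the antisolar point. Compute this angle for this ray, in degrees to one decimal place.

37.8°

sin r = sin 70.6° / 1.340 = 0.9432/1.340 = 0.7039; r = 44.74°.
D = 2·70.6° − 4·44.74° + 180° = 141.20° − 178.96° + 180° = 142.24°.
Angle from antisolar point = 180° − D = 37.76°.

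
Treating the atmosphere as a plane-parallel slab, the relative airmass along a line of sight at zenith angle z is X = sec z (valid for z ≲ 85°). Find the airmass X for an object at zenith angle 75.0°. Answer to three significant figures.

X = sec z = 1/cos 75.0° = 1/0.2588 = 3.8637.

3.86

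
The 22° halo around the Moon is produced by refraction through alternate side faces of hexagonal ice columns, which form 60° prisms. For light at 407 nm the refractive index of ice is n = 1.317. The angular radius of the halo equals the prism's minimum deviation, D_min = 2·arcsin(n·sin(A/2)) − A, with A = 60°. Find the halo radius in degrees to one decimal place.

22.4°

n·sin(A/2) = 1.317 × sin 30° = 1.317 × 0.5000 = 0.6585.
D_min = 2·arcsin(0.6585) − 60° = 2 × 41.186° − 60° = 22.371°.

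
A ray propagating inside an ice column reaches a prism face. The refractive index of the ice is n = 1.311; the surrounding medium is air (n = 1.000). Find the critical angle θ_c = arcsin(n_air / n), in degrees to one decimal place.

49.7°

sin θ_c = n_air / n = 1.000 / 1.311 = 0.7628.
θ_c = arcsin(0.7628) = 49.71°.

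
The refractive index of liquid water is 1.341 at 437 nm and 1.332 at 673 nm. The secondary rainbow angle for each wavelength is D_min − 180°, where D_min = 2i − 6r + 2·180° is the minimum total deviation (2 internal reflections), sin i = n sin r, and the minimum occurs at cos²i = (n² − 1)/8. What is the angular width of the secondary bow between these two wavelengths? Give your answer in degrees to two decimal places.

At 437 nm (n = 1.341): cos²i = 0.09979 → i = 71.586°, r = 45.034°, D_min = 232.966°, rainbow angle = 52.966°.
At 673 nm (n = 1.332): cos²i = 0.09678 → i = 71.875°, r = 45.520°, D_min = 230.628°, rainbow angle = 50.628°.
Angular width = |52.966° − 50.628°| = 2.337°.

2.34°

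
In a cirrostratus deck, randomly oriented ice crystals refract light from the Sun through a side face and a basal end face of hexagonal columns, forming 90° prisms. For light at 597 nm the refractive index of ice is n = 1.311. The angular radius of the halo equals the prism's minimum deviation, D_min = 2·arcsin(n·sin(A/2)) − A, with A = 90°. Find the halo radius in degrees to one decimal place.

n·sin(A/2) = 1.311 × sin 45° = 1.311 × 0.7071 = 0.9270.
D_min = 2·arcsin(0.9270) − 90° = 2 × 67.974° − 90° = 45.949°.

45.9°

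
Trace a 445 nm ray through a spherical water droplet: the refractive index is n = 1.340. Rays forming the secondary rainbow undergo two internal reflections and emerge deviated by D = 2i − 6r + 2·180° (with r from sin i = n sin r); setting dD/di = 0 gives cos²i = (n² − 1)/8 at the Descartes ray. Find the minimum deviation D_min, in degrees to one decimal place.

232.7°

cos²i = (1.79560 − 1)/8 = 0.09945; i = arccos(0.31536) = 71.618°.
sin r = sin 71.618°/1.340 = 0.70819; r = 45.088°.
D_min = 2·71.618° − 6·45.088° + 360° = 232.709°.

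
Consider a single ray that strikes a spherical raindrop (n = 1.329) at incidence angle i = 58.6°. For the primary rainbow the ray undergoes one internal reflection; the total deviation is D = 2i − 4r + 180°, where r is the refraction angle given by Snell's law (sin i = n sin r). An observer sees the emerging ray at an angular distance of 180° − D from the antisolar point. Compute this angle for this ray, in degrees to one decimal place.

42.6°

sin r = sin 58.6° / 1.329 = 0.8536/1.329 = 0.6423; r = 39.96°.
D = 2·58.6° − 4·39.96° + 180° = 117.20° − 159.84° + 180° = 137.36°.
Angle from antisolar point = 180° − D = 42.64°.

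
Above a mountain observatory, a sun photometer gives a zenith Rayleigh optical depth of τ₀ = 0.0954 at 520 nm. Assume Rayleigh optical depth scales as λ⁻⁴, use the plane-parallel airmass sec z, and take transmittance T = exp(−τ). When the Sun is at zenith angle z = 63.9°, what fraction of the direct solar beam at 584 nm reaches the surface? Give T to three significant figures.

0.873

sec 63.9° = 2.2730.
τ = 0.0954 × (520/584)⁴ × 2.2730 = 0.0954 × 0.6286 × 2.2730 = 0.1363.
T = exp(−0.1363) = 0.8726.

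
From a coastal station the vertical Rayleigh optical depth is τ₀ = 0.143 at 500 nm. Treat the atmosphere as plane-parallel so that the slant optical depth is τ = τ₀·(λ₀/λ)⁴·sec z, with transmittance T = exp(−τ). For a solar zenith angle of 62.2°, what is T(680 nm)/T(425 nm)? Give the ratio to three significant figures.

Airmass: sec 62.2° = 2.1441.
τ(680 nm) = 0.143 × (500/680)⁴ × 2.1441 = 0.143 × 0.2923 × 2.1441 = 0.0896.
τ(425 nm) = 0.143 × (500/425)⁴ × 2.1441 = 0.143 × 1.9157 × 2.1441 = 0.5874.
T(680)/T(425) = exp(τ_B − τ_A) = exp(0.4977) = 1.6450.

1.65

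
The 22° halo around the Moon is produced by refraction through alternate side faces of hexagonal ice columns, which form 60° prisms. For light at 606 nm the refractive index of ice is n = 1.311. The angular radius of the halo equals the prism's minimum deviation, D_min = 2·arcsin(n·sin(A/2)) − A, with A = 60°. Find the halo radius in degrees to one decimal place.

n·sin(A/2) = 1.311 × sin 30° = 1.311 × 0.5000 = 0.6555.
D_min = 2·arcsin(0.6555) − 60° = 2 × 40.958° − 60° = 21.915°.

21.9°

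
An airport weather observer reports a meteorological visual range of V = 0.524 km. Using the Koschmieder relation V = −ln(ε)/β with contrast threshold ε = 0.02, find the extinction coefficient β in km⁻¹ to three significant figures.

7.47 km⁻¹

β = −ln(0.02) / V = 3.912 / 0.524 = 7.4657 km⁻¹.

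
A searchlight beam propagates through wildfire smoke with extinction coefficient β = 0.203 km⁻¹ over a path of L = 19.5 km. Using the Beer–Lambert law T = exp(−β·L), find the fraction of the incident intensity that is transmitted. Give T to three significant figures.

τ = β·L = 0.203 × 19.5 = 3.9585.
T = exp(−3.9585) = 0.0191.

0.0191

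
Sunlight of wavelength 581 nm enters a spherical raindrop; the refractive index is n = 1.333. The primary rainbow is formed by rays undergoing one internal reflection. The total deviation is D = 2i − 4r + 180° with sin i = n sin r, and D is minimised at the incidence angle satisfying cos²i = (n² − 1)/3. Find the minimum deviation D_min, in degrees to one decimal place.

137.9°

cos²i = (1.77689 − 1)/3 = 0.25896; i = arccos(0.50888) = 59.410°.
sin r = sin 59.410°/1.333 = 0.64579; r = 40.225°.
D_min = 2·59.410° − 4·40.225° + 180° = 137.922°.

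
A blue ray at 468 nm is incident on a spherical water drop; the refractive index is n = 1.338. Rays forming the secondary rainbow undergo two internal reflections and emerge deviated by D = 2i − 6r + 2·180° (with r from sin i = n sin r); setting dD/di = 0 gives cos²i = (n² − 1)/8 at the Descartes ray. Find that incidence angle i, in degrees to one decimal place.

71.7°

cos²i = (1.338² − 1)/8 = (1.79024 − 1)/8 = 0.09878.
cos i = 0.31429, so i = 71.682°.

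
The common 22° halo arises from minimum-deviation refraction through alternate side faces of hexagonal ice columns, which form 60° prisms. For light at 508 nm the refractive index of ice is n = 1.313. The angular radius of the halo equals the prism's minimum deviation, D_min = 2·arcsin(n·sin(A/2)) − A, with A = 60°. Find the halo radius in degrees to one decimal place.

n·sin(A/2) = 1.313 × sin 30° = 1.313 × 0.5000 = 0.6565.
D_min = 2·arcsin(0.6565) − 60° = 2 × 41.033° − 60° = 22.067°.

22.1°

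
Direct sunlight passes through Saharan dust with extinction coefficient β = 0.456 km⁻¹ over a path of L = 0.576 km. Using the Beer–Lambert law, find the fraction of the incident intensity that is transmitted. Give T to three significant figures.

0.769

τ = β·L = 0.456 × 0.576 = 0.2627.
T = exp(−0.2627) = 0.7690.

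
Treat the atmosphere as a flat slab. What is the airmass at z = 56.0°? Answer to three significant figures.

1.79

X = sec z = 1/cos 56.0° = 1/0.5592 = 1.7883.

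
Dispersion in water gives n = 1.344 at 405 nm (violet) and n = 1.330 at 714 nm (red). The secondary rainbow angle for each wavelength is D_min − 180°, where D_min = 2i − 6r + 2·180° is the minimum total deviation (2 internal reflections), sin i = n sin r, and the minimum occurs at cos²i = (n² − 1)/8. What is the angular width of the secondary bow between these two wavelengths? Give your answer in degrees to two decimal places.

3.63°

At 405 nm (n = 1.344): cos²i = 0.10079 → i = 71.490°, r = 44.874°, D_min = 233.733°, rainbow angle = 53.733°.
At 714 nm (n = 1.330): cos²i = 0.09611 → i = 71.940°, r = 45.630°, D_min = 230.101°, rainbow angle = 50.101°.
Angular width = |53.733° − 50.101°| = 3.632°.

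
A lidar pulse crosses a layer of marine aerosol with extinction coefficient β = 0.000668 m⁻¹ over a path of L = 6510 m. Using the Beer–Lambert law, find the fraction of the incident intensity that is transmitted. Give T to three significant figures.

0.0129

τ = β·L = 0.000668 × 6510 = 4.3487.
T = exp(−4.3487) = 0.0129.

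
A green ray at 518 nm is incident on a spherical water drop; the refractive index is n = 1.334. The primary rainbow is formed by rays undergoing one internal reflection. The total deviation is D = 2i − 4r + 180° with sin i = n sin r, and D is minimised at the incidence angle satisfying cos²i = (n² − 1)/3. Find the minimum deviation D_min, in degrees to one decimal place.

138.1°

cos²i = (1.77956 − 1)/3 = 0.25985; i = arccos(0.50976) = 59.352°.
sin r = sin 59.352°/1.334 = 0.64492; r = 40.159°.
D_min = 2·59.352° − 4·40.159° + 180° = 138.067°.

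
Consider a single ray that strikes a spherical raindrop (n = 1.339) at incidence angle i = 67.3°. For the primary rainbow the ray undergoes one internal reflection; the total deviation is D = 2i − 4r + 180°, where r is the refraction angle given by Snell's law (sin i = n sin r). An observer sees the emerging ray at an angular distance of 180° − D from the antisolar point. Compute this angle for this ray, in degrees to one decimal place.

sin r = sin 67.3° / 1.339 = 0.9225/1.339 = 0.6890; r = 43.55°.
D = 2·67.3° − 4·43.55° + 180° = 134.60° − 174.20° + 180° = 140.40°.
Angle from antisolar point = 180° − D = 39.60°.

39.6°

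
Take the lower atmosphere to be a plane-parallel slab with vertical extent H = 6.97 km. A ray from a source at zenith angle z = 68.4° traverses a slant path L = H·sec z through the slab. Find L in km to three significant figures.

sec z = 1/cos 68.4° = 2.7165.
L = 6.97 × 2.7165 = 18.934 km.

18.9 km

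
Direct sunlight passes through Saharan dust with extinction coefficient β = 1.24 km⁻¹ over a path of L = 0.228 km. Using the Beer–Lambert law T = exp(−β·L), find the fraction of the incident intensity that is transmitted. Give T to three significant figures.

τ = β·L = 1.24 × 0.228 = 0.2827.
T = exp(−0.2827) = 0.7537.

0.754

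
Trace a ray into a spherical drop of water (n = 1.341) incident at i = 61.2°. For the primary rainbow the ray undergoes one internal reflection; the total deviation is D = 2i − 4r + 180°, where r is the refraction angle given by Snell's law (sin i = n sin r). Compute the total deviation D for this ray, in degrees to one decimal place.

sin r = sin 61.2° / 1.341 = 0.8763/1.341 = 0.6535; r = 40.80°.
D = 2·61.2° − 4·40.80° + 180° = 122.40° − 163.22° + 180° = 139.18°.

139.2°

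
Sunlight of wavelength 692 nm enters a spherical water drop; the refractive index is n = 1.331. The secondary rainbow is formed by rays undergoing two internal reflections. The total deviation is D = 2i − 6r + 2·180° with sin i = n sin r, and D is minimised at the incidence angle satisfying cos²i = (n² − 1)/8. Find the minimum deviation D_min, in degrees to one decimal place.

cos²i = (1.77156 − 1)/8 = 0.09645; i = arccos(0.31056) = 71.907°.
sin r = sin 71.907°/1.331 = 0.71417; r = 45.575°.
D_min = 2·71.907° − 6·45.575° + 360° = 230.365°.

230.4°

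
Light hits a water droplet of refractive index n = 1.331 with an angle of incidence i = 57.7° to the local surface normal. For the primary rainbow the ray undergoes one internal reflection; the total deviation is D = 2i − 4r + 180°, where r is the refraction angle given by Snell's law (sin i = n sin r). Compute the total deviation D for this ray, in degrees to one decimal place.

137.7°

sin r = sin 57.7° / 1.331 = 0.8453/1.331 = 0.6351; r = 39.42°.
D = 2·57.7° − 4·39.42° + 180° = 115.40° − 157.70° + 180° = 137.70°.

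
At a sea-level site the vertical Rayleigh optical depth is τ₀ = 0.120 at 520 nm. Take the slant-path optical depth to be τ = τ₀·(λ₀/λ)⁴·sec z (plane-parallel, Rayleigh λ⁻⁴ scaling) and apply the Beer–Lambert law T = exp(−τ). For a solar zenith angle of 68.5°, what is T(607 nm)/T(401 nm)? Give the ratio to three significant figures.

Airmass: sec 68.5° = 2.7285.
τ(607 nm) = 0.120 × (520/607)⁴ × 2.7285 = 0.120 × 0.5386 × 2.7285 = 0.1763.
τ(401 nm) = 0.120 × (520/401)⁴ × 2.7285 = 0.120 × 2.8277 × 2.7285 = 0.9259.
T(607)/T(401) = exp(τ_B − τ_A) = exp(0.7495) = 2.1160.

2.12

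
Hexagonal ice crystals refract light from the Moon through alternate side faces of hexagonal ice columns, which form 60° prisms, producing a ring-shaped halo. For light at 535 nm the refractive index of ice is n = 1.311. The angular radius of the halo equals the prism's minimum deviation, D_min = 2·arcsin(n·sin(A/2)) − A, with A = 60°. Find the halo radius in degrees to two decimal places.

n·sin(A/2) = 1.311 × sin 30° = 1.311 × 0.5000 = 0.6555.
D_min = 2·arcsin(0.6555) − 60° = 2 × 40.958° − 60° = 21.915°.

21.92°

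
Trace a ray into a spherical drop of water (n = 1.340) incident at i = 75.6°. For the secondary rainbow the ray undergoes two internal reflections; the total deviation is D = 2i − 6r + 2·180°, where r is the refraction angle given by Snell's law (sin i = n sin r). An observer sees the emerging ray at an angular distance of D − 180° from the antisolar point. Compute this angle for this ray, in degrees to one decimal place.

sin r = sin 75.6° / 1.340 = 0.9686/1.340 = 0.7228; r = 46.29°.
D = 2·75.6° − 6·46.29° + 2·180° = 151.20° − 277.73° + 360° = 233.47°.
Angle from antisolar point = D − 180° = 53.47°.

53.5°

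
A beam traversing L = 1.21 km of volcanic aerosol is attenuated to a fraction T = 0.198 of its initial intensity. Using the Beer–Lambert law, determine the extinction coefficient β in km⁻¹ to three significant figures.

Beer–Lambert: T = exp(−βL) ⇒ β = −ln(T)/L = −ln(0.198)/1.21 = 1.6195/1.21 = 1.338 km⁻¹.

1.34 km⁻¹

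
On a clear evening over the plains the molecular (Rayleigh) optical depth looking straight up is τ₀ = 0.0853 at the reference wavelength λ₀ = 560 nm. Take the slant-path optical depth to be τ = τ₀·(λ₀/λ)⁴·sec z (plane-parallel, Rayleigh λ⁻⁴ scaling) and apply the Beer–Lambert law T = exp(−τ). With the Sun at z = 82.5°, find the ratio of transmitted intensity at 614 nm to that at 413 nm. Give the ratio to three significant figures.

Airmass: sec 82.5° = 7.6613.
τ(614 nm) = 0.0853 × (560/614)⁴ × 7.6613 = 0.0853 × 0.6920 × 7.6613 = 0.4522.
τ(413 nm) = 0.0853 × (560/413)⁴ × 7.6613 = 0.0853 × 3.3803 × 7.6613 = 2.2090.
T(614)/T(413) = exp(τ_B − τ_A) = exp(1.7568) = 5.7941.

5.79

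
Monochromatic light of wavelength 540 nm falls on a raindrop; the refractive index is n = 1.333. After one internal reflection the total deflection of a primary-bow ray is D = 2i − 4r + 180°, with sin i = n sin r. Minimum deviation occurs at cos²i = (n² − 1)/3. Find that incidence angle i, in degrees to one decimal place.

cos²i = (1.333² − 1)/3 = (1.77689 − 1)/3 = 0.25896.
cos i = 0.50888, so i = 59.410°.

59.4°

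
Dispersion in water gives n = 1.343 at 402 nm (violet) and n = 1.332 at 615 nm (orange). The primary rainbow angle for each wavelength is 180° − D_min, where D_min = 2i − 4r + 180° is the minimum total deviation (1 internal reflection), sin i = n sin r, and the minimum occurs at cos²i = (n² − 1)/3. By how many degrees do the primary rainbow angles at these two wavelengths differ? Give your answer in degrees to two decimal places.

At 402 nm (n = 1.343): cos²i = 0.26788 → i = 58.830°, r = 39.577°, D_min = 139.354°, rainbow angle = 40.646°.
At 615 nm (n = 1.332): cos²i = 0.25807 → i = 59.469°, r = 40.290°, D_min = 137.776°, rainbow angle = 42.224°.
Angular width = |40.646° − 42.224°| = 1.578°.

1.58°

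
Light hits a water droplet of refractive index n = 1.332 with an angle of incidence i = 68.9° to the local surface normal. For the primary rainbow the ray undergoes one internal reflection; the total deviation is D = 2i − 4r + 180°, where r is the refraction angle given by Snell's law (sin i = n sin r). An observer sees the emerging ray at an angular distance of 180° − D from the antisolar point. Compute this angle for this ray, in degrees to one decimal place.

40.0°

sin r = sin 68.9° / 1.332 = 0.9330/1.332 = 0.7004; r = 44.46°.
D = 2·68.9° − 4·44.46° + 180° = 137.80° − 177.84° + 180° = 139.96°.
Angle from antisolar point = 180° − D = 40.04°.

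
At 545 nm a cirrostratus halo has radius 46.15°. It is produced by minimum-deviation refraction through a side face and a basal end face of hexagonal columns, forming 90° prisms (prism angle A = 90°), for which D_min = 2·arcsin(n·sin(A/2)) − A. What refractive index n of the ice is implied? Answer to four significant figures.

1.312

Rearranging: n = sin((D_min + A)/2) / sin(A/2).
(D_min + A)/2 = (46.15° + 90°)/2 = 68.075°.
n = sin 68.075° / sin 45° = 0.9277 / 0.7071 = 1.3119.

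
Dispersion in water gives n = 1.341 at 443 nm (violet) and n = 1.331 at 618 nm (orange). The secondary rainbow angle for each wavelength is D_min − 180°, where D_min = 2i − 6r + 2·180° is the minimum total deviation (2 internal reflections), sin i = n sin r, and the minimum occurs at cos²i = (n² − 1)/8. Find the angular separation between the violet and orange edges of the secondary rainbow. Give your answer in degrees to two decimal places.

At 443 nm (n = 1.341): cos²i = 0.09979 → i = 71.586°, r = 45.034°, D_min = 232.966°, rainbow angle = 52.966°.
At 618 nm (n = 1.331): cos²i = 0.09645 → i = 71.907°, r = 45.575°, D_min = 230.365°, rainbow angle = 50.365°.
Angular width = |52.966° − 50.365°| = 2.601°.

2.60°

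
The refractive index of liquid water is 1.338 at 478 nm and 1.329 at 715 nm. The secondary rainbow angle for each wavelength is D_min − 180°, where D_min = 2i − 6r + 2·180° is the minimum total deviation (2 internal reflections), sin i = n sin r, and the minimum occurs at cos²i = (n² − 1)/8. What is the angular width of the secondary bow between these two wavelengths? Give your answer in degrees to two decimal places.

2.36°

At 478 nm (n = 1.338): cos²i = 0.09878 → i = 71.682°, r = 45.195°, D_min = 232.193°, rainbow angle = 52.193°.
At 715 nm (n = 1.329): cos²i = 0.09578 → i = 71.972°, r = 45.685°, D_min = 229.837°, rainbow angle = 49.837°.
Angular width = |52.193° − 49.837°| = 2.356°.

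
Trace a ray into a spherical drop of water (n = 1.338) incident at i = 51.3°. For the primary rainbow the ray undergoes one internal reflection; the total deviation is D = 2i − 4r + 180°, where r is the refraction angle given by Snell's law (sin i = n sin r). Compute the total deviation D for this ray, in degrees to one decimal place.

139.9°

sin r = sin 51.3° / 1.338 = 0.7804/1.338 = 0.5833; r = 35.68°.
D = 2·51.3° − 4·35.68° + 180° = 102.60° − 142.73° + 180° = 139.87°.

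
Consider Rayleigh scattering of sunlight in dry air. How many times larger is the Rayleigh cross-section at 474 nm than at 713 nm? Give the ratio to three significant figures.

Rayleigh scattering ∝ λ⁻⁴, so the ratio of coefficients is the inverse fourth power of the wavelength ratio.
σ(474)/σ(713) = (713/474)⁴ = (1.5042)⁴ = 5.12.

5.12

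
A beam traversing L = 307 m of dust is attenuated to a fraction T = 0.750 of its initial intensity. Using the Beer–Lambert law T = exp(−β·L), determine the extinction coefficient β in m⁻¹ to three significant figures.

0.000937 m⁻¹

Beer–Lambert: T = exp(−βL) ⇒ β = −ln(T)/L = −ln(0.750)/307 = 0.2877/307 = 0.0009371 m⁻¹.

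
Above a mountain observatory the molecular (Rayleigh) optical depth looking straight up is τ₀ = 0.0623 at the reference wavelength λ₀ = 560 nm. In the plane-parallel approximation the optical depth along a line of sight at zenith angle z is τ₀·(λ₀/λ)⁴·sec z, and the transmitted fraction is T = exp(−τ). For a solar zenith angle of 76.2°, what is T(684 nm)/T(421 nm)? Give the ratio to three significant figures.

2.01

Airmass: sec 76.2° = 4.1923.
τ(684 nm) = 0.0623 × (560/684)⁴ × 4.1923 = 0.0623 × 0.4493 × 4.1923 = 0.1173.
τ(421 nm) = 0.0623 × (560/421)⁴ × 4.1923 = 0.0623 × 3.1306 × 4.1923 = 0.8176.
T(684)/T(421) = exp(τ_B − τ_A) = exp(0.7003) = 2.0143.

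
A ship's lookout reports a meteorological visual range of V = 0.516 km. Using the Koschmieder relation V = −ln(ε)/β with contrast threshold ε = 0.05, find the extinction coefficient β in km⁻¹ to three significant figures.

β = −ln(0.05) / V = 2.996 / 0.516 = 5.8057 km⁻¹.

5.81 km⁻¹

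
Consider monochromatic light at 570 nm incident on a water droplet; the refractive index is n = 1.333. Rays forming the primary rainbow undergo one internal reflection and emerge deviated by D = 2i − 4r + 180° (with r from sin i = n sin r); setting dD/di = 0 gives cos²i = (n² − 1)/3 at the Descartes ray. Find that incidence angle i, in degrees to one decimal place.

cos²i = (1.333² − 1)/3 = (1.77689 − 1)/3 = 0.25896.
cos i = 0.50888, so i = 59.410°.

59.4°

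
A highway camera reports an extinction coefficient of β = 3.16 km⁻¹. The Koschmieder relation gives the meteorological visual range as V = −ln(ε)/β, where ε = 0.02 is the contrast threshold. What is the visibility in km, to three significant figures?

V = −ln(0.02) / 3.16 = 3.912 / 3.16 = 1.2380 km.

1.24 km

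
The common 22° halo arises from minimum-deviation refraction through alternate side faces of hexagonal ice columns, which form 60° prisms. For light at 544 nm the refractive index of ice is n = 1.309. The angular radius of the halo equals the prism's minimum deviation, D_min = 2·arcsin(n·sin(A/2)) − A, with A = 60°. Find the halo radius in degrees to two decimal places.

21.76°

n·sin(A/2) = 1.309 × sin 30° = 1.309 × 0.5000 = 0.6545.
D_min = 2·arcsin(0.6545) − 60° = 2 × 40.882° − 60° = 21.763°.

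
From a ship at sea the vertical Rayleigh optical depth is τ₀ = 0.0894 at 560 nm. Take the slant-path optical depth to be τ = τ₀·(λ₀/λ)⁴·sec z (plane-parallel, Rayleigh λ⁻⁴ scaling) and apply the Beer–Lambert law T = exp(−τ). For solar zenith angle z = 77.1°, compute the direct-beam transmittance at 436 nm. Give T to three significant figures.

0.336

sec 77.1° = 4.4793.
τ = 0.0894 × (560/436)⁴ × 4.4793 = 0.0894 × 2.7215 × 4.4793 = 1.0898.
T = exp(−1.0898) = 0.3363.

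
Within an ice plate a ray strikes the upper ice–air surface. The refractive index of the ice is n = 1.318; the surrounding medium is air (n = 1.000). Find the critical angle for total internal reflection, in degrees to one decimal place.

49.4°

sin θ_c = n_air / n = 1.000 / 1.318 = 0.7587.
θ_c = arcsin(0.7587) = 49.35°.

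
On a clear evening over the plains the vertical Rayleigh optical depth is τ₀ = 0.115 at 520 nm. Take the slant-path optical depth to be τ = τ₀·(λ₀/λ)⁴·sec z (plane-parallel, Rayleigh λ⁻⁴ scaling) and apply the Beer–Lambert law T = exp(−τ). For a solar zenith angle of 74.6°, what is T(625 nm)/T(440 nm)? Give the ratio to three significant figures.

Airmass: sec 74.6° = 3.7657.
τ(625 nm) = 0.115 × (520/625)⁴ × 3.7657 = 0.115 × 0.4792 × 3.7657 = 0.2075.
τ(440 nm) = 0.115 × (520/440)⁴ × 3.7657 = 0.115 × 1.9508 × 3.7657 = 0.8448.
T(625)/T(440) = exp(τ_B − τ_A) = exp(0.6373) = 1.8913.

1.89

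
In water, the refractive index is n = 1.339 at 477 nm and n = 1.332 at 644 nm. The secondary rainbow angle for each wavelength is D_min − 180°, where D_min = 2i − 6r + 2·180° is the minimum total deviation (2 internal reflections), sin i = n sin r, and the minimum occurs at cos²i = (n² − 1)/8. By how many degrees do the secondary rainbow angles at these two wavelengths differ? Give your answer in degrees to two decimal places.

1.82°

At 477 nm (n = 1.339): cos²i = 0.09912 → i = 71.650°, r = 45.141°, D_min = 232.451°, rainbow angle = 52.451°.
At 644 nm (n = 1.332): cos²i = 0.09678 → i = 71.875°, r = 45.520°, D_min = 230.628°, rainbow angle = 50.628°.
Angular width = |52.451° − 50.628°| = 1.823°.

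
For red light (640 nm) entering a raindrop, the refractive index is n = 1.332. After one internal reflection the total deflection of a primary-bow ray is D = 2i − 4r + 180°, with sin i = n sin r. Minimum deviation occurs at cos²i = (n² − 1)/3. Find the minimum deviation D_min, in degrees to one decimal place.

cos²i = (1.77422 − 1)/3 = 0.25807; i = arccos(0.50801) = 59.469°.
sin r = sin 59.469°/1.332 = 0.64666; r = 40.290°.
D_min = 2·59.469° − 4·40.290° + 180° = 137.776°.

137.8°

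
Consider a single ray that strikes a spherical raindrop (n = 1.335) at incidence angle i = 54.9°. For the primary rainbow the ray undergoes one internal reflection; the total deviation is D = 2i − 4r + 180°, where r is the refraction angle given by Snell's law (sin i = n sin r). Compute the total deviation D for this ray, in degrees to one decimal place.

138.6°

sin r = sin 54.9° / 1.335 = 0.8181/1.335 = 0.6128; r = 37.80°.
D = 2·54.9° − 4·37.80° + 180° = 109.80° − 151.18° + 180° = 138.62°.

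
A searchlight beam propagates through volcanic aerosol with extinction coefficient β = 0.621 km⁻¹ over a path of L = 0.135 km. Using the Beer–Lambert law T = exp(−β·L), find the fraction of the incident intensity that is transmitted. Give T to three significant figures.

τ = β·L = 0.621 × 0.135 = 0.0838.
T = exp(−0.0838) = 0.9196.

0.920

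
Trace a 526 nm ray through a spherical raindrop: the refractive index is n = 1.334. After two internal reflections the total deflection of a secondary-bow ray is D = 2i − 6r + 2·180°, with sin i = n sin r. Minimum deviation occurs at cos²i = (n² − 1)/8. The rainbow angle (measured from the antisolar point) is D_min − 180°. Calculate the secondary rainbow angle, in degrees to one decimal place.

cos²i = (1.77956 − 1)/8 = 0.09744; i = arccos(0.31216) = 71.810°.
sin r = sin 71.810°/1.334 = 0.71217; r = 45.411°.
D_min = 2·71.810° − 6·45.411° + 360° = 231.153°.
Rainbow angle = D_min − 180° = 51.153°.

51.2°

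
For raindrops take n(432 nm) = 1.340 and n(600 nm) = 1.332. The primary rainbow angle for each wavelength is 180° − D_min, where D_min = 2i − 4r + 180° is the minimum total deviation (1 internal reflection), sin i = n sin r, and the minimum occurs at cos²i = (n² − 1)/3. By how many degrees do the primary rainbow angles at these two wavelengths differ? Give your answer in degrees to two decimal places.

1.15°

At 432 nm (n = 1.340): cos²i = 0.26520 → i = 59.004°, r = 39.770°, D_min = 138.929°, rainbow angle = 41.071°.
At 600 nm (n = 1.332): cos²i = 0.25807 → i = 59.469°, r = 40.290°, D_min = 137.776°, rainbow angle = 42.224°.
Angular width = |41.071° − 42.224°| = 1.153°.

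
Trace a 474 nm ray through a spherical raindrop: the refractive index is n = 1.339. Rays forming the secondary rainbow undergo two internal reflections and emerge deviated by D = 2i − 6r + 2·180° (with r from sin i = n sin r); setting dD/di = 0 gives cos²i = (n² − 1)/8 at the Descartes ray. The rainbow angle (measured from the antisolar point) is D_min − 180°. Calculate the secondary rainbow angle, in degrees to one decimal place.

cos²i = (1.79292 − 1)/8 = 0.09912; i = arccos(0.31483) = 71.650°.
sin r = sin 71.650°/1.339 = 0.70885; r = 45.141°.
D_min = 2·71.650° − 6·45.141° + 360° = 232.451°.
Rainbow angle = D_min − 180° = 52.451°.

52.5°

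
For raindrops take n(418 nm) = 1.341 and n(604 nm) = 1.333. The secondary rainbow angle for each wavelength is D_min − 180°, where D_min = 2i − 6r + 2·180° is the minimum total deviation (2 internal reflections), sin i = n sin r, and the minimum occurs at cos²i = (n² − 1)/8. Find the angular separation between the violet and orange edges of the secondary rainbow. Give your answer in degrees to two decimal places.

2.08°

At 418 nm (n = 1.341): cos²i = 0.09979 → i = 71.586°, r = 45.034°, D_min = 232.966°, rainbow angle = 52.966°.
At 604 nm (n = 1.333): cos²i = 0.09711 → i = 71.843°, r = 45.466°, D_min = 230.891°, rainbow angle = 50.891°.
Angular width = |52.966° − 50.891°| = 2.075°.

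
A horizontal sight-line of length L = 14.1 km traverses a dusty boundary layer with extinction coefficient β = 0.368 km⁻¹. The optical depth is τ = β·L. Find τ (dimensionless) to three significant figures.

τ = β·L = 0.368 × 14.1 = 5.1888.

5.19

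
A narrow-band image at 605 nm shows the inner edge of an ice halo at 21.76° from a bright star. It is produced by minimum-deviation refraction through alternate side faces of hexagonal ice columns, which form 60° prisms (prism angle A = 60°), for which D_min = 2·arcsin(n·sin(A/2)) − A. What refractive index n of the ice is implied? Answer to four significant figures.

Rearranging: n = sin((D_min + A)/2) / sin(A/2).
(D_min + A)/2 = (21.76° + 60°)/2 = 40.880°.
n = sin 40.880° / sin 30° = 0.6545 / 0.5000 = 1.3090.

1.309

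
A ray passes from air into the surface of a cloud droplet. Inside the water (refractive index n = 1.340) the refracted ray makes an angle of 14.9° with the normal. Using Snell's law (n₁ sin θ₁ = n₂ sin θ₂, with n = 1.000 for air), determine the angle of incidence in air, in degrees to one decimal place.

Snell: sin θ_i = n · sin θ_r = 1.340 × sin 14.9° = 1.340 × 0.2571 = 0.3446.
θ_i = arcsin(0.3446) = 20.15°.

20.2°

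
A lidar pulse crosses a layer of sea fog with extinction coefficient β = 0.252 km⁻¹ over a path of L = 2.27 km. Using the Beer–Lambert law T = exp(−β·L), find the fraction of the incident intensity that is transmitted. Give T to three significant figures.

τ = β·L = 0.252 × 2.27 = 0.5720.
T = exp(−0.5720) = 0.5644.

0.564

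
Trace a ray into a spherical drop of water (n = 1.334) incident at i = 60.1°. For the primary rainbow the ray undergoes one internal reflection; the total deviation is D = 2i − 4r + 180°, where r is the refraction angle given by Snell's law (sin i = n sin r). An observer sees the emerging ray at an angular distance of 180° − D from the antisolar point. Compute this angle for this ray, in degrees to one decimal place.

41.9°

sin r = sin 60.1° / 1.334 = 0.8669/1.334 = 0.6498; r = 40.53°.
D = 2·60.1° − 4·40.53° + 180° = 120.20° − 162.12° + 180° = 138.08°.
Angle from antisolar point = 180° − D = 41.92°.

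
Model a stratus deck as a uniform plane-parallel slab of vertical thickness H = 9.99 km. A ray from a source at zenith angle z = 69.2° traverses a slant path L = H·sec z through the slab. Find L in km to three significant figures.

28.1 km

sec z = 1/cos 69.2° = 2.8161.
L = 9.99 × 2.8161 = 28.132 km.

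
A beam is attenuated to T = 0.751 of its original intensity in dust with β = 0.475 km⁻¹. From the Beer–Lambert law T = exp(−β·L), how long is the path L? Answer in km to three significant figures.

0.603 km

Beer–Lambert: T = exp(−βL) ⇒ L = −ln(T)/β = −ln(0.751)/0.475 = 0.2863/0.475 = 0.6028 km.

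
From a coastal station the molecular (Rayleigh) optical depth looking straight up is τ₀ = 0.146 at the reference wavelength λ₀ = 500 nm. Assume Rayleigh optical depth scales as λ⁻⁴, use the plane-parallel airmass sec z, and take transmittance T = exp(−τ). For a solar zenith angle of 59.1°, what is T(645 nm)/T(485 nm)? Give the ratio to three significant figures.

Airmass: sec 59.1° = 1.9473.
τ(645 nm) = 0.146 × (500/645)⁴ × 1.9473 = 0.146 × 0.3611 × 1.9473 = 0.1027.
τ(485 nm) = 0.146 × (500/485)⁴ × 1.9473 = 0.146 × 1.1296 × 1.9473 = 0.3211.
T(645)/T(485) = exp(τ_B − τ_A) = exp(0.2185) = 1.2442.

1.24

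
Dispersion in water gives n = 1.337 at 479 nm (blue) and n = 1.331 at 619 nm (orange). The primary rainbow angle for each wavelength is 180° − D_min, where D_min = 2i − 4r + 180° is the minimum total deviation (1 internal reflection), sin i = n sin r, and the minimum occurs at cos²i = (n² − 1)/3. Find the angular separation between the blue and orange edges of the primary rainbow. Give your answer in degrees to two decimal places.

0.87°

At 479 nm (n = 1.337): cos²i = 0.26252 → i = 59.178°, r = 39.964°, D_min = 138.500°, rainbow angle = 41.500°.
At 619 nm (n = 1.331): cos²i = 0.25719 → i = 59.527°, r = 40.356°, D_min = 137.630°, rainbow angle = 42.370°.
Angular width = |41.500° − 42.370°| = 0.870°.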